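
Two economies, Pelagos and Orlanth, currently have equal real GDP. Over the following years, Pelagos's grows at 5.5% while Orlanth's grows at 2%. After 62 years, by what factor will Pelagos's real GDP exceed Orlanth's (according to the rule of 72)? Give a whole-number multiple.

Pelagos pulls ahead at 3.5 pp per year, so the ratio doubles every 72/3.5 ≈ 20.57 years.
In 62 years that's 3.01 doublings: 2^3.01 ≈ 8.

8 times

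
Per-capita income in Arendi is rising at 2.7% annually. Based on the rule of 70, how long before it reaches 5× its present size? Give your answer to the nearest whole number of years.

60 years

At 2.7% it doubles every 70/2.7 ≈ 25.93 years.
5× is log₂ 5 ≈ 2.32 doublings, so ≈ 2.32 × 25.93 = 60 years.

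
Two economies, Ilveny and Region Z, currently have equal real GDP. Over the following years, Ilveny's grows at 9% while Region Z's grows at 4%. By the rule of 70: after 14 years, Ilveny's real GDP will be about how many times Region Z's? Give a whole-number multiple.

≈ 2 times

Only the 5-point difference matters.
70/5 ≈ 14.00 years per doubling of the ratio; 14 years gives 1.00 doublings, so ≈ 2×.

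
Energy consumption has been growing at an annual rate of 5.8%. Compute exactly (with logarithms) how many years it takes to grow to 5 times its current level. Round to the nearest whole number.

t = ln(5) / ln(1 + 0.058) = 1.6094 / 0.056380 ≈ 28.55.
≈ 29 years.

29 years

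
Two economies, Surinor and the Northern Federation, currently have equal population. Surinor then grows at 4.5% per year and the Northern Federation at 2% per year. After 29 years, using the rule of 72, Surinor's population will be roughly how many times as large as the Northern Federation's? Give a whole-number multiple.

Only the 2.5-point difference matters.
72/2.5 ≈ 28.80 years per doubling of the ratio; 29 years gives 1.01 doublings, so ≈ 2×.

roughly 2 times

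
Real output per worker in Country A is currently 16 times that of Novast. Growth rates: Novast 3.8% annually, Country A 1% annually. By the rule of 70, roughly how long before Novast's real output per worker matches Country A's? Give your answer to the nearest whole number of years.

≈ 100 years

What matters is the difference: 2.8 pp.
Rule of 70 on the gap: the ratio halves every 70/2.8 ≈ 25.00 years.
A 16 times gap closes after 4 halvings: 4 × 25.00 ≈ 100 years.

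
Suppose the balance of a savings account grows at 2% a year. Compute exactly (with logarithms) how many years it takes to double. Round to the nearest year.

35 years

t = ln(2) / ln(1 + 0.02) = 0.6931 / 0.019803 ≈ 35.00.
≈ 35 years.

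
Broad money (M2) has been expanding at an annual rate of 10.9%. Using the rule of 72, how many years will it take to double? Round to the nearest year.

72/10.9 ≈ 6.61, so it doubles roughly every 7 years.

roughly 7 years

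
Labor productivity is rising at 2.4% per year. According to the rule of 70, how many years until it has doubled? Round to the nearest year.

At 2.4%, doubling takes about 70/2.4 = 29.17 years.

roughly 29 years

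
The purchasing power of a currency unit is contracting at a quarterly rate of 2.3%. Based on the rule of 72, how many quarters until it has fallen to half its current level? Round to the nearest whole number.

31 quarters

Halving time ≈ 72 / 2.3 = 31.30 → 31 quarters.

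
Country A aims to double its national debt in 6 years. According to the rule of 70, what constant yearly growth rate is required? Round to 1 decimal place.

70 / 6 ≈ 11.67, so about 11.7% per year.

roughly 11.7%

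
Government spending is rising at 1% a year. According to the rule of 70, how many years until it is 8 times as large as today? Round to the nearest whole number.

roughly 210 years

At 1% it doubles every 70/1 ≈ 70.00 years.
8 = 2^3, so 3 doublings → 210 years.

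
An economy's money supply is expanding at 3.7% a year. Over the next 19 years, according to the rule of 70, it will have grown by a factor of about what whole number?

Doubling time ≈ 70/3.7 = 18.92 years.
19/18.92 ≈ 1 doubling, so about 2^1 = 2×.

about 2 times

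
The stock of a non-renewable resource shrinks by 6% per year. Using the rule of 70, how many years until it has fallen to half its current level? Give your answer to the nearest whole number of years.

approximately 12 years

Falling at 6%, it halves about every 70/6 = 11.67 years.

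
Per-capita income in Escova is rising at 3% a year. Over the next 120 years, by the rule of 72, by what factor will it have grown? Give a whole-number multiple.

At 3% one doubling takes ≈ 24.00 years; 120 years is 5 of them, so ×32.

approximately 32 times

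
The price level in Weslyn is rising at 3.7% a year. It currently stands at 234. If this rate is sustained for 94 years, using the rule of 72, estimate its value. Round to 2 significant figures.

roughly 6700

Doubling time ≈ 72/3.7 = 19.46 years.
94 years is 94/19.46 ≈ 4.83 doublings, a factor of 2^4.83 ≈ 28.44.
234 × 28.44 ≈ 6700.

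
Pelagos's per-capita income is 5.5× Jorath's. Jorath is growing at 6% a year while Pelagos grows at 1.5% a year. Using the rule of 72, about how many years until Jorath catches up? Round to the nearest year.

roughly 39 years

What matters is the difference: 4.5 pp.
Rule of 72 on the gap: the ratio halves every 72/4.5 ≈ 16.00 years.
A 5.5× gap takes log₂(5.5) ≈ 2.46 halvings to close: 2.46 × 16.00 ≈ 39 years.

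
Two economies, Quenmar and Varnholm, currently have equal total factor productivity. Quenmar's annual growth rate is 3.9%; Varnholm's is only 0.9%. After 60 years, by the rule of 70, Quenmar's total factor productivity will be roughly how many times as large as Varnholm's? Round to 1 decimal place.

roughly 5.9 times

Quenmar pulls ahead at 3 pp per year, so the ratio doubles every 70/3 ≈ 23.33 years.
In 60 years that's 2.57 doublings: 2^2.57 ≈ 5.9.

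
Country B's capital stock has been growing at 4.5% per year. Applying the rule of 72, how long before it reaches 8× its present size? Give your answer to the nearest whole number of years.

roughly 48 years

One doubling takes 72/4.5 = 16.00 years.
Getting to 8× needs 3 doublings: 3 × 16.00 ≈ 48 years.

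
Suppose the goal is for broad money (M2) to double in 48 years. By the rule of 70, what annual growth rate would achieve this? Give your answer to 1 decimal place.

70 / 48 ≈ 1.46, so about 1.5% a year.

≈ 1.5%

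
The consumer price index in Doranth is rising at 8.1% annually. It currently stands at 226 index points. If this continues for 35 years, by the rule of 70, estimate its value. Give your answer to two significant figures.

It doubles every 70/8.1 ≈ 8.64 years, so 35 years is 4.05 doublings.
2^4.05 ≈ 16.56; 226 × 16.56 ≈ 3700 index points.

approximately 3700 index points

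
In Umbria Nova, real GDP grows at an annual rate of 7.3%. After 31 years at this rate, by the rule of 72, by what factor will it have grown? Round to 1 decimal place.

Doubles every ≈ 9.86 years (72/7.3).
31 years is 3.14 doublings; 2^3.14 ≈ 8.8×.

around 8.8 times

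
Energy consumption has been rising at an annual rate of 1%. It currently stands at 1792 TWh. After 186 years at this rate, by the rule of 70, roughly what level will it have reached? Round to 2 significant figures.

It doubles every 70/1 ≈ 70.00 years, so 186 years is 2.66 doublings.
2^2.66 ≈ 6.32; 1792 × 6.32 ≈ 11000 TWh.

around 11000 TWh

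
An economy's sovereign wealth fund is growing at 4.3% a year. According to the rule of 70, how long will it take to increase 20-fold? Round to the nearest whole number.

≈ 70 years

At 4.3% it doubles every 70/4.3 ≈ 16.28 years.
20× is log₂ 20 ≈ 4.32 doublings, so ≈ 4.32 × 16.28 = 70 years.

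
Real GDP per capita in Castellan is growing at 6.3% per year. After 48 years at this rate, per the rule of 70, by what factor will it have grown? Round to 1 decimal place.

around 20.0 times

Doubles every ≈ 11.11 years (70/6.3).
48 years is 4.32 doublings; 2^4.32 ≈ 20.0×.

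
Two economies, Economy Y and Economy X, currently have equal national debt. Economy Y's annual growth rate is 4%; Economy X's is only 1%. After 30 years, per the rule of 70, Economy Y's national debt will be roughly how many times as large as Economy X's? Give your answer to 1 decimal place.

Only the 3-point difference matters.
70/3 ≈ 23.33 years per doubling of the ratio; 30 years gives 1.29 doublings, so ≈ 2.4×.

around 2.4 times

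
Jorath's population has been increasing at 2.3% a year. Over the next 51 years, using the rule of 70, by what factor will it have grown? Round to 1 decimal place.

Doubles every ≈ 30.43 years (70/2.3).
51 years is 1.68 doublings; 2^1.68 ≈ 3.2×.

≈ 3.2 times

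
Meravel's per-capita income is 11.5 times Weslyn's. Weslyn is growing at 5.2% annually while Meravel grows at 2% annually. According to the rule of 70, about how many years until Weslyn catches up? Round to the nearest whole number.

about 77 years

The growth-rate gap is 5.2% − 2% = 3.2 percentage points.
So the ratio between them halves every 70/3.2 ≈ 21.88 years.
An 11.5 times gap takes log₂(11.5) ≈ 3.52 halvings to close: 3.52 × 21.88 ≈ 77 years.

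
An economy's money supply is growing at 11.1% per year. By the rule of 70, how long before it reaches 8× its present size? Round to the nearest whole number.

19 years

One doubling takes 70/11.1 = 6.31 years.
Getting to 8× needs 3 doublings: 3 × 6.31 ≈ 19 years.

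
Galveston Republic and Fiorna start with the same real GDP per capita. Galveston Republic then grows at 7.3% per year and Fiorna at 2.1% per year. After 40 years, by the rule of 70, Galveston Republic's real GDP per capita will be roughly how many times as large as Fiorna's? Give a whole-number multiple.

≈ 8 times

Galveston Republic pulls ahead at 5.2 pp per year, so the ratio doubles every 70/5.2 ≈ 13.46 years.
In 40 years that's 2.97 doublings: 2^2.97 ≈ 8.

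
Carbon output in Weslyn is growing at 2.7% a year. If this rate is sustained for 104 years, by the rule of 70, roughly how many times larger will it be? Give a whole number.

16 times

Doubling time ≈ 70/2.7 = 25.93 years.
104/25.93 ≈ 4 doublings, so about 2^4 = 16×.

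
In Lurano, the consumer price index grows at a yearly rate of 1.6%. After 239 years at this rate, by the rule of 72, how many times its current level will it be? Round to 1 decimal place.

Doubling time ≈ 72/1.6 = 45.00 years.
239 years / 45.00 ≈ 5.31 doublings → factor 2^5.31 ≈ 39.7.

around 39.7 times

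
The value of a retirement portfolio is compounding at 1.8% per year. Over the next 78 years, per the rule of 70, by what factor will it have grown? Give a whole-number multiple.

approximately 4 times

Doubling time ≈ 70/1.8 = 38.89 years.
78/38.89 ≈ 2 doublings, so about 2^2 = 4×.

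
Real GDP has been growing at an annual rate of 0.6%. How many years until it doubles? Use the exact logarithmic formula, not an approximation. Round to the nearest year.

t = ln(2) / ln(1 + 0.006) = 0.6931 / 0.005982 ≈ 115.86.
≈ 116 years.

116 years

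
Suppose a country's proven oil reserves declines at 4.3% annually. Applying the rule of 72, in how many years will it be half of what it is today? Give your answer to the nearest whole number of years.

17 years

The rule works in reverse for decay: 72/4.3 ≈ 16.74 years to halve.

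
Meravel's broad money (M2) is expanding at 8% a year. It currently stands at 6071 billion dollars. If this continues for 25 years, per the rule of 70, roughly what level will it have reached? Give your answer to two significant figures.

It doubles every 70/8 ≈ 8.75 years, so 25 years is 2.86 doublings.
2^2.86 ≈ 7.26; 6071 × 7.26 ≈ 44000 billion dollars.

44000 billion dollars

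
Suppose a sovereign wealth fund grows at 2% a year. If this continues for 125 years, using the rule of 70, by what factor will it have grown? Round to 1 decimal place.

roughly 11.9 times

Doubling time ≈ 70/2 = 35.00 years.
125 years / 35.00 ≈ 3.57 doublings → factor 2^3.57 ≈ 11.9.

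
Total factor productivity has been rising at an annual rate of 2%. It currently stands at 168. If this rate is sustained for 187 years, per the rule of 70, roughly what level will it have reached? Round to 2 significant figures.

≈ 6800

Doubling time ≈ 70/2 = 35.00 years.
187 years is 187/35.00 ≈ 5.34 doublings, a factor of 2^5.34 ≈ 40.50.
168 × 40.50 ≈ 6800.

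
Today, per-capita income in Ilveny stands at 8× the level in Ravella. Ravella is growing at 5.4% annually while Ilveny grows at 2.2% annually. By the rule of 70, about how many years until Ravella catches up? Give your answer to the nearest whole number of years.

The growth-rate gap is 5.4% − 2.2% = 3.2 percentage points.
So the ratio between them halves every 70/3.2 ≈ 21.88 years.
An 8× gap closes after 3 halvings: 3 × 21.88 ≈ 66 years.

approximately 66 years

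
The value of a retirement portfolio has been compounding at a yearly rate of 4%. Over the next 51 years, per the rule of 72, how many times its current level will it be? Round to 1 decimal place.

Doubling time ≈ 72/4 = 18.00 years.
51 years / 18.00 ≈ 2.83 doublings → factor 2^2.83 ≈ 7.1.

7.1 times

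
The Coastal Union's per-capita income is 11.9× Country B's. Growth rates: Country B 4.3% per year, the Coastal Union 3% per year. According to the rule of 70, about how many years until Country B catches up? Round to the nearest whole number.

≈ 192 years

The growth-rate gap is 4.3% − 3% = 1.3 percentage points.
So the ratio between them halves every 70/1.3 ≈ 53.85 years.
An 11.9× gap takes log₂(11.9) ≈ 3.57 halvings to close: 3.57 × 53.85 ≈ 192 years.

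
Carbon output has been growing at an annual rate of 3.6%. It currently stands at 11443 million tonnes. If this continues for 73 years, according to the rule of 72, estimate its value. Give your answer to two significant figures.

Doubling time ≈ 72/3.6 = 20.00 years.
73 years is 73/20.00 ≈ 3.65 doublings, a factor of 2^3.65 ≈ 12.55.
11443 × 12.55 ≈ 140000 million tonnes.

roughly 140000 million tonnes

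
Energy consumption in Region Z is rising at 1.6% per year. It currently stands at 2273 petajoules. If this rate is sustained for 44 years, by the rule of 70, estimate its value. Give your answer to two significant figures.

It doubles every 70/1.6 ≈ 43.75 years, so 44 years is 1.01 doublings.
2^1.01 ≈ 2.01; 2273 × 2.01 ≈ 4600 petajoules.

roughly 4600 petajoules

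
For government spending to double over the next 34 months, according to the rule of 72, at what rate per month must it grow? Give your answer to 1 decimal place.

72 / 34 ≈ 2.12, so about 2.1% per month.

approximately 2.1% per month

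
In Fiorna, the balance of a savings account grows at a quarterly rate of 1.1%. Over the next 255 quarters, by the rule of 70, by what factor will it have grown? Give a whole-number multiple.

70/1.1 ≈ 63.64 quarters per doubling.
255 quarters fits 4 doublings: 2^4 = 16.

around 16 times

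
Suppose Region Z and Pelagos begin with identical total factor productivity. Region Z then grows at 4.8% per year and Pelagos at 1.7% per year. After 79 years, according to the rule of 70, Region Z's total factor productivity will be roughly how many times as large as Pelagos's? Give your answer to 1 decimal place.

around 11.3 times

Region Z pulls ahead at 3.1 pp per year, so the ratio doubles every 70/3.1 ≈ 22.58 years.
In 79 years that's 3.50 doublings: 2^3.50 ≈ 11.3.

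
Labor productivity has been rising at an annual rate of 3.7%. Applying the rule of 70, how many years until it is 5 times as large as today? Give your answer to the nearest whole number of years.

≈ 44 years

One doubling takes 70/3.7 = 18.92 years.
5× is log₂ 5 ≈ 2.32 doublings, so ≈ 2.32 × 18.92 = 44 years.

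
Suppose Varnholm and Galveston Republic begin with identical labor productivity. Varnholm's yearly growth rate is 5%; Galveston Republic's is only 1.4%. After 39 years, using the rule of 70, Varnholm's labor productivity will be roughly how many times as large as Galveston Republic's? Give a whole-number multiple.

around 4 times

Varnholm pulls ahead at 3.6 pp per year, so the ratio doubles every 70/3.6 ≈ 19.44 years.
In 39 years that's 2.01 doublings: 2^2.01 ≈ 4.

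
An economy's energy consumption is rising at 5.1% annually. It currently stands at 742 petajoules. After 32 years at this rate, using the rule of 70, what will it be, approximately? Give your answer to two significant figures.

Doubling time ≈ 70/5.1 = 13.73 years.
32 years is 32/13.73 ≈ 2.33 doublings, a factor of 2^2.33 ≈ 5.03.
742 × 5.03 ≈ 3700 petajoules.

roughly 3700 petajoules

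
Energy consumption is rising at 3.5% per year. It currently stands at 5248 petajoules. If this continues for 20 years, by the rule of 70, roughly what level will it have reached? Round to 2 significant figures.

10000 petajoules

It doubles every 70/3.5 ≈ 20.00 years, so 20 years is 1.00 doublings.
2^1.00 ≈ 2.00; 5248 × 2.00 ≈ 10000 petajoules.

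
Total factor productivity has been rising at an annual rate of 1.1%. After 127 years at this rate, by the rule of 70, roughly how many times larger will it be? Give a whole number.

4 times

At 1.1% one doubling takes ≈ 63.64 years; 127 years is 2 of them, so ×4.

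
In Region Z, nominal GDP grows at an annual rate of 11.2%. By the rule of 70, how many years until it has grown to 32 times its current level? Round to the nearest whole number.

At 11.2% it doubles every 70/11.2 ≈ 6.25 years.
32× is 5 doublings, so 5 × 6.25 ≈ 31 years.

roughly 31 years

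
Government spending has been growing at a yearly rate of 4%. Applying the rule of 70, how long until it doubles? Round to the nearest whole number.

around 18 years

At 4%, doubling takes about 70/4 = 17.50 years.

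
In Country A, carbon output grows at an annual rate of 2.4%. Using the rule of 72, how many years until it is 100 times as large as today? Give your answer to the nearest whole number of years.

approximately 199 years

One doubling takes 72/2.4 = 30.00 years.
Reaching 100× takes log₂(100) ≈ 6.64 doublings.
6.64 × 30.00 ≈ 199 years.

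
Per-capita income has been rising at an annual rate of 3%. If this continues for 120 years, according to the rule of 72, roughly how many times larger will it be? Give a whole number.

Doubling time ≈ 72/3 = 24.00 years.
120/24.00 ≈ 5 doublings, so about 2^5 = 32×.

32 times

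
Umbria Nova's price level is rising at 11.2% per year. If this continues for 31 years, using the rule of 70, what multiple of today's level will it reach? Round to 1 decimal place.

approximately 31.1 times

Doubling time ≈ 70/11.2 = 6.25 years.
31 years / 6.25 ≈ 4.96 doublings → factor 2^4.96 ≈ 31.1.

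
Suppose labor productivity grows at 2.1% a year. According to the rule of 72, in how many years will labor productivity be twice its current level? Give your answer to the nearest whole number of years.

At 2.1%, doubling takes about 72/2.1 = 34.29 years.

≈ 34 years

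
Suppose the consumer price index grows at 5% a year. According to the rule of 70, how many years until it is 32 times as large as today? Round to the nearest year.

Doubling time ≈ 70/5 = 14.00 years.
32× is 5 doublings, so 5 × 14.00 ≈ 70 years.

approximately 70 years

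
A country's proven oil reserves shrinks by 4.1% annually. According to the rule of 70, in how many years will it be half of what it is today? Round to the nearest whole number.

Falling at 4.1%, it halves about every 70/4.1 = 17.07 years.

roughly 17 years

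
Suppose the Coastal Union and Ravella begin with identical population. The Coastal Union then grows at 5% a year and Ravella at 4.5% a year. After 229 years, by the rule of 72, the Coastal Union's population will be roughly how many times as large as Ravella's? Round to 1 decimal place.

approximately 3.0 times

the Coastal Union pulls ahead at 0.5 pp per year, so the ratio doubles every 72/0.5 ≈ 144.00 years.
In 229 years that's 1.59 doublings: 2^1.59 ≈ 3.0.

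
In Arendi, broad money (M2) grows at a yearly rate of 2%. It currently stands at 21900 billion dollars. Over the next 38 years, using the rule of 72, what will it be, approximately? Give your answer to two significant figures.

Doubling time ≈ 72/2 = 36.00 years.
38 years is 38/36.00 ≈ 1.06 doublings, a factor of 2^1.06 ≈ 2.08.
21900 × 2.08 ≈ 46000 billion dollars.

roughly 46000 billion dollars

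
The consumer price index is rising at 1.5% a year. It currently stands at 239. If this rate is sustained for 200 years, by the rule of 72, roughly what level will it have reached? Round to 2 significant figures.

It doubles every 72/1.5 ≈ 48.00 years, so 200 years is 4.17 doublings.
2^4.17 ≈ 18.00; 239 × 18.00 ≈ 4300.

≈ 4300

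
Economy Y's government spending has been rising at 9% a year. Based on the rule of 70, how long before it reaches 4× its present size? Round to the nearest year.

Doubling time ≈ 70/9 = 7.78 years.
Getting to 4× needs 2 doublings: 2 × 7.78 ≈ 16 years.

around 16 years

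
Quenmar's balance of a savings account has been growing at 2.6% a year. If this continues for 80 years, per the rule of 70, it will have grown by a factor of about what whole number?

70/2.6 ≈ 26.92 years per doubling.
80 years fits 3 doublings: 2^3 = 8.

around 8 times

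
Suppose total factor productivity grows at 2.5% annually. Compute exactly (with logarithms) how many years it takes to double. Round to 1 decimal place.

28.1 years

t = ln(2) / ln(1 + 0.025) = 0.6931 / 0.024693 ≈ 28.07.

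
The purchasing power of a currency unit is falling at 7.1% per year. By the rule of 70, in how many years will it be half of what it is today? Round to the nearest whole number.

Falling at 7.1%, it halves about every 70/7.1 = 9.86 years.

around 10 years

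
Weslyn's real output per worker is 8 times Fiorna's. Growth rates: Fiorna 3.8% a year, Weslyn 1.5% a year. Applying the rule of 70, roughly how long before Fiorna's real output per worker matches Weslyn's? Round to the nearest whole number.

Fiorna gains on Weslyn at 3.8% − 1.5% = 2.3 points a year.
At that relative rate the gap halves every 70/2.3 ≈ 30.43 years.
An 8 times gap closes after 3 halvings: 3 × 30.43 ≈ 91 years.

≈ 91 years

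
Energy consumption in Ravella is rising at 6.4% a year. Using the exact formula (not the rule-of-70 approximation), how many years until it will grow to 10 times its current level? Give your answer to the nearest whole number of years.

t = ln(10) / ln(1 + 0.064) = 2.3026 / 0.062035 ≈ 37.12.
≈ 37 years.

37 years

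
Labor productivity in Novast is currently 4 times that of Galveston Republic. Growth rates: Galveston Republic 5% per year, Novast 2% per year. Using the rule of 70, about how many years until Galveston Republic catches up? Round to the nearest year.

approximately 47 years

The growth-rate gap is 5% − 2% = 3 percentage points.
So the ratio between them halves every 70/3 ≈ 23.33 years.
A 4 times gap closes after 2 halvings: 2 × 23.33 ≈ 47 years.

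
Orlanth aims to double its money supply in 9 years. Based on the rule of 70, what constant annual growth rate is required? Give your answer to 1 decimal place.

approximately 7.8% annually

70 / 9 ≈ 7.78, so about 7.8% annually.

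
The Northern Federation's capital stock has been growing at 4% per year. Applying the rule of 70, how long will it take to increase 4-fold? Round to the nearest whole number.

At 4% it doubles every 70/4 ≈ 17.50 years.
Getting to 4× needs 2 doublings: 2 × 17.50 ≈ 35 years.

roughly 35 years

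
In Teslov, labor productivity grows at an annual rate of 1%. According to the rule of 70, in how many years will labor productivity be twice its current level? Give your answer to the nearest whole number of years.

At 1%, doubling takes about 70/1 = 70.00 years.

about 70 years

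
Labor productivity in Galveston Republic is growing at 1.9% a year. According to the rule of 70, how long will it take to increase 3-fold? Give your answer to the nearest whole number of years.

58 years

At 1.9% it doubles every 70/1.9 ≈ 36.84 years.
Reaching 3× takes log₂(3) ≈ 1.58 doublings.
1.58 × 36.84 ≈ 58 years.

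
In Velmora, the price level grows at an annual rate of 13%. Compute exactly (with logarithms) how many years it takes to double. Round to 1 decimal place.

5.7 years

t = ln(2) / ln(1 + 0.13) = 0.6931 / 0.122218 ≈ 5.67.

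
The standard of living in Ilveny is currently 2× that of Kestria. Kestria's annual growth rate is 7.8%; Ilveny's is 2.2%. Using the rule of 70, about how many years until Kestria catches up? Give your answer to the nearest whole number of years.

Kestria gains on Ilveny at 7.8% − 2.2% = 5.6 points a year.
At that relative rate the gap halves every 70/5.6 ≈ 12.50 years.
A 2× gap closes after 1 halving: 1 × 12.50 ≈ 13 years.

about 13 years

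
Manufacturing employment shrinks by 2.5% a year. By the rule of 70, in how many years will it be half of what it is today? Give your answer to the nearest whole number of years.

The rule works in reverse for decay: 70/2.5 ≈ 28.00 years to halve.

about 28 years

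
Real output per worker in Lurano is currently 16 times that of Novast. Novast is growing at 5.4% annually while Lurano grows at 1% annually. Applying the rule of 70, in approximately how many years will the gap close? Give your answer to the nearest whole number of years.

≈ 64 years

The growth-rate gap is 5.4% − 1% = 4.4 percentage points.
So the ratio between them halves every 70/4.4 ≈ 15.91 years.
A 16 times gap closes after 4 halvings: 4 × 15.91 ≈ 64 years.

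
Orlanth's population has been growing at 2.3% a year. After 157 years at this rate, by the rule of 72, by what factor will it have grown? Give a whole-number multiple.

32 times

72/2.3 ≈ 31.30 years per doubling.
157 years fits 5 doublings: 2^5 = 32.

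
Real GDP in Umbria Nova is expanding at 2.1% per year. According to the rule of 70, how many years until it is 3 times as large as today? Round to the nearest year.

Doubling time ≈ 70/2.1 = 33.33 years.
Reaching 3× takes log₂(3) ≈ 1.58 doublings.
1.58 × 33.33 ≈ 53 years.

roughly 53 years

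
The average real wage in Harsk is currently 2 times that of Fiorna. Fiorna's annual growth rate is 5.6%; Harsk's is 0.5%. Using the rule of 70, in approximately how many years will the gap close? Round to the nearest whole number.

about 14 years

What matters is the difference: 5.1 pp.
Rule of 70 on the gap: the ratio halves every 70/5.1 ≈ 13.73 years.
A 2 times gap closes after 1 halving: 1 × 13.73 ≈ 14 years.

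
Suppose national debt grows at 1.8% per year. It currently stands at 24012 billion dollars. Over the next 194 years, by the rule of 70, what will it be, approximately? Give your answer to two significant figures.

roughly 760000 billion dollars

Doubling time ≈ 70/1.8 = 38.89 years.
194 years is 194/38.89 ≈ 4.99 doublings, a factor of 2^4.99 ≈ 31.78.
24012 × 31.78 ≈ 760000 billion dollars.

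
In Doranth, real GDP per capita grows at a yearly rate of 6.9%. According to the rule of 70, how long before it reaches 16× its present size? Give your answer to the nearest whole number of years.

around 41 years

Doubling time ≈ 70/6.9 = 10.14 years.
16 = 2^4, so 4 doublings → 41 years.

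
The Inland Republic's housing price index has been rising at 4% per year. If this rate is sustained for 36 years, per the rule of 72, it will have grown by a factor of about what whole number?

about 4 times

At 4% one doubling takes ≈ 18.00 years; 36 years is 2 of them, so ×4.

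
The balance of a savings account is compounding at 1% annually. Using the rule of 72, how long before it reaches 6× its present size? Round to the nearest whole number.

Doubling time ≈ 72/1 = 72.00 years.
6× is log₂ 6 ≈ 2.58 doublings, so ≈ 2.58 × 72.00 = 186 years.

roughly 186 years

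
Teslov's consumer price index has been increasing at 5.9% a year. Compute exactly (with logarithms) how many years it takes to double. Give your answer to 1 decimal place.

t = ln(2) / ln(1 + 0.059) = 0.6931 / 0.057325 ≈ 12.09.

12.1 years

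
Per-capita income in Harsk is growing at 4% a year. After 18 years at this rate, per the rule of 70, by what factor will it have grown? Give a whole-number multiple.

approximately 2 times

70/4 ≈ 17.50 years per doubling.
18 years fits 1 doubling: 2^1 = 2.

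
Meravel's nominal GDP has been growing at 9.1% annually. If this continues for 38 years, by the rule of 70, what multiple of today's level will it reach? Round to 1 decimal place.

Doubles every ≈ 7.69 years (70/9.1).
38 years is 4.94 doublings; 2^4.94 ≈ 30.7×.

30.7 times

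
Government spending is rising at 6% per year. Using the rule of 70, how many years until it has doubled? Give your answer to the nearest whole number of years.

At 6%, doubling takes about 70/6 = 11.67 years.

approximately 12 years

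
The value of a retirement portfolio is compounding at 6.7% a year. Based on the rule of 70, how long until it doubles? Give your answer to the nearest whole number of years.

about 10 years

Doubling time ≈ 70 / 6.7 = 10.45 years.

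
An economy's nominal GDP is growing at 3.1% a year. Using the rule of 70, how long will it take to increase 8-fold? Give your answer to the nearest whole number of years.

At 3.1% it doubles every 70/3.1 ≈ 22.58 years.
Getting to 8× needs 3 doublings: 3 × 22.58 ≈ 68 years.

around 68 years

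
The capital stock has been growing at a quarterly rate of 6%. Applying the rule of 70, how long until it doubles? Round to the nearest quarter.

roughly 12 quarters

At 6%, doubling takes about 70/6 = 11.67 quarters.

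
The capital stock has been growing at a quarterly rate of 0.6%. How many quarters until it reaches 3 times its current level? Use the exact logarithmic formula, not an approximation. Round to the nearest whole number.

184 quarters

t = ln(3) / ln(1 + 0.006) = 1.0986 / 0.005982 ≈ 183.65.
≈ 184 quarters.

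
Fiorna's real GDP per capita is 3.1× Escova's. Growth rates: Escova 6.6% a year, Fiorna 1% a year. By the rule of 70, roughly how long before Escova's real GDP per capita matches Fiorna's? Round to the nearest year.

Escova gains on Fiorna at 6.6% − 1% = 5.6 points a year.
At that relative rate the gap halves every 70/5.6 ≈ 12.50 years.
A 3.1× gap takes log₂(3.1) ≈ 1.63 halvings to close: 1.63 × 12.50 ≈ 20 years.

≈ 20 years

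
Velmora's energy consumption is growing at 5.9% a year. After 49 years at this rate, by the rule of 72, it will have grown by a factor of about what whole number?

approximately 16 times

At 5.9% one doubling takes ≈ 12.20 years; 49 years is 4 of them, so ×16.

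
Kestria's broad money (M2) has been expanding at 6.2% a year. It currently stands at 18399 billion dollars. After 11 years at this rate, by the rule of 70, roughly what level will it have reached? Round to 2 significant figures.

roughly 36000 billion dollars

It doubles every 70/6.2 ≈ 11.29 years, so 11 years is 0.97 doublings.
2^0.97 ≈ 1.96; 18399 × 1.96 ≈ 36000 billion dollars.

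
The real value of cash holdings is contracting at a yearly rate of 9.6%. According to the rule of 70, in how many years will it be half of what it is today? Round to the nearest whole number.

Falling at 9.6%, it halves about every 70/9.6 = 7.29 years.

approximately 7 years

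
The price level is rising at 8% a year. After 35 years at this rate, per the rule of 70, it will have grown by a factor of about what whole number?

approximately 16 times

At 8% one doubling takes ≈ 8.75 years; 35 years is 4 of them, so ×16.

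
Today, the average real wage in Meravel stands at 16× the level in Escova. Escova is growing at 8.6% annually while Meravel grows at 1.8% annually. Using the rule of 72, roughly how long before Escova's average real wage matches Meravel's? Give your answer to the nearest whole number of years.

42 years

The growth-rate gap is 8.6% − 1.8% = 6.8 percentage points.
So the ratio between them halves every 72/6.8 ≈ 10.59 years.
A 16× gap closes after 4 halvings: 4 × 10.59 ≈ 42 years.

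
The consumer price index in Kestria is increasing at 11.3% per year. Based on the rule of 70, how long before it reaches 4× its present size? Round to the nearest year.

One doubling takes 70/11.3 = 6.19 years.
4 = 2^2, so 2 doublings → 12 years.

approximately 12 years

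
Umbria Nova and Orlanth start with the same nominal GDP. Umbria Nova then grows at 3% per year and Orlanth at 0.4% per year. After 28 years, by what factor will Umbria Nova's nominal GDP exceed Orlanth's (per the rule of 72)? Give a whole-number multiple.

Rate gap = 3% − 0.4% = 2.6 points.
The ratio doubles every 72/2.6 ≈ 27.69 years.
28/27.69 ≈ 1.01 doublings → ratio ≈ 2^1.01 ≈ 2.

2 times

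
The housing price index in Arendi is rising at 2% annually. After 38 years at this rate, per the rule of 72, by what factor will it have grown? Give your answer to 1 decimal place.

approximately 2.1 times

Doubles every ≈ 36.00 years (72/2).
38 years is 1.06 doublings; 2^1.06 ≈ 2.1×.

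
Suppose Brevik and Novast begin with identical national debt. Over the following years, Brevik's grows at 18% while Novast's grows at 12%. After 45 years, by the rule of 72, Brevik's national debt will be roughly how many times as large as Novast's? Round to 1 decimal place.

Brevik pulls ahead at 6 pp per year, so the ratio doubles every 72/6 ≈ 12.00 years.
In 45 years that's 3.75 doublings: 2^3.75 ≈ 13.5.

around 13.5 times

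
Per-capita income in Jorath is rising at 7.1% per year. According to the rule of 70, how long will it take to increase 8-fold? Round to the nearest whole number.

One doubling takes 70/7.1 = 9.86 years.
8× is 3 doublings, so 3 × 9.86 ≈ 30 years.

roughly 30 years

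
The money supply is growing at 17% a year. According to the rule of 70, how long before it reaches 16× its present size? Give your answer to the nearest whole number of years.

≈ 16 years

One doubling takes 70/17 = 4.12 years.
16× is 4 doublings, so 4 × 4.12 ≈ 16 years.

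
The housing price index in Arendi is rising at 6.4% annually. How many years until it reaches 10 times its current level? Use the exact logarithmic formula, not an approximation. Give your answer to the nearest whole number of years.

37 years

t = ln(10) / ln(1 + 0.064) = 2.3026 / 0.062035 ≈ 37.12.
≈ 37 years.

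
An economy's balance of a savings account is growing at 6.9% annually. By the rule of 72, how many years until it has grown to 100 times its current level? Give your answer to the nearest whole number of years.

around 69 years

One doubling takes 72/6.9 = 10.43 years.
100× is log₂ 100 ≈ 6.64 doublings, so ≈ 6.64 × 10.43 = 69 years.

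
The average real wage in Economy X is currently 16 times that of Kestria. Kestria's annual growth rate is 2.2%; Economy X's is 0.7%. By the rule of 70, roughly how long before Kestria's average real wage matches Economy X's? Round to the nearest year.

about 187 years

What matters is the difference: 1.5 pp.
Rule of 70 on the gap: the ratio halves every 70/1.5 ≈ 46.67 years.
A 16 times gap closes after 4 halvings: 4 × 46.67 ≈ 187 years.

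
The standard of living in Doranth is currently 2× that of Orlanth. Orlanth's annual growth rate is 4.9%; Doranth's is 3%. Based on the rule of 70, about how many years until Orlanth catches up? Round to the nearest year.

about 37 years

Orlanth gains on Doranth at 4.9% − 3% = 1.9 points a year.
At that relative rate the gap halves every 70/1.9 ≈ 36.84 years.
A 2× gap closes after 1 halving: 1 × 36.84 ≈ 37 years.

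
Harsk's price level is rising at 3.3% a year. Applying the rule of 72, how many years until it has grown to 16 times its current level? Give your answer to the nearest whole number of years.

≈ 87 years

At 3.3% it doubles every 72/3.3 ≈ 21.82 years.
16× is 4 doublings, so 4 × 21.82 ≈ 87 years.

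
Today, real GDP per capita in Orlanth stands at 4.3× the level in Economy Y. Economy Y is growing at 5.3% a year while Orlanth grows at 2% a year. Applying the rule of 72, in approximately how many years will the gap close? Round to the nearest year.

What matters is the difference: 3.3 pp.
Rule of 72 on the gap: the ratio halves every 72/3.3 ≈ 21.82 years.
A 4.3× gap takes log₂(4.3) ≈ 2.10 halvings to close: 2.10 × 21.82 ≈ 46 years.

approximately 46 years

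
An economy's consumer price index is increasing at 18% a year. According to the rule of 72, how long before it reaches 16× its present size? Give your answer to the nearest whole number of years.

One doubling takes 72/18 = 4.00 years.
16 = 2^4, so 4 doublings → 16 years.

about 16 years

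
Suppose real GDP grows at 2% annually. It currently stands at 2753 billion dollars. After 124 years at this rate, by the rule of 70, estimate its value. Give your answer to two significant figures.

Doubling time ≈ 70/2 = 35.00 years.
124 years is 124/35.00 ≈ 3.54 doublings, a factor of 2^3.54 ≈ 11.63.
2753 × 11.63 ≈ 32000 billion dollars.

approximately 32000 billion dollars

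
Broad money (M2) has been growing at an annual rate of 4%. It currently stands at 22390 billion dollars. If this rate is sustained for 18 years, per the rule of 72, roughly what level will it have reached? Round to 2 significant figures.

It doubles every 72/4 ≈ 18.00 years, so 18 years is 1.00 doublings.
2^1.00 ≈ 2.00; 22390 × 2.00 ≈ 45000 billion dollars.

approximately 45000 billion dollars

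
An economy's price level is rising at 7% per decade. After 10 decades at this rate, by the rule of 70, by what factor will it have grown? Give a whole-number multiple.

70/7 ≈ 10.00 decades per doubling.
10 decades fits 1 doubling: 2^1 = 2.

around 2 times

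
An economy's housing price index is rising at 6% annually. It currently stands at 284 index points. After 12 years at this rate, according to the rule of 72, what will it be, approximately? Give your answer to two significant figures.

≈ 570 index points

It doubles every 72/6 ≈ 12.00 years, so 12 years is 1.00 doublings.
2^1.00 ≈ 2.00; 284 × 2.00 ≈ 570 index points.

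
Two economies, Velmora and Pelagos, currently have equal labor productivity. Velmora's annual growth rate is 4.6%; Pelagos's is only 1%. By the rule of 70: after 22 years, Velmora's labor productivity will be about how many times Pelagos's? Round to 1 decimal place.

approximately 2.2 times

Only the 3.6-point difference matters.
70/3.6 ≈ 19.44 years per doubling of the ratio; 22 years gives 1.13 doublings, so ≈ 2.2×.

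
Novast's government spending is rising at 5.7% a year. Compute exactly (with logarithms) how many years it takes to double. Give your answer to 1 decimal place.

t = ln(2) / ln(1 + 0.057) = 0.6931 / 0.055435 ≈ 12.50.

12.5 years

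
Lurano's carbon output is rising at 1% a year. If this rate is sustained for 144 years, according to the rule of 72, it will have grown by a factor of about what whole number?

At 1% one doubling takes ≈ 72.00 years; 144 years is 2 of them, so ×4.

4 times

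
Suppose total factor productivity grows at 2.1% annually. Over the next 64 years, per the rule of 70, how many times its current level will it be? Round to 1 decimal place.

Doubles every ≈ 33.33 years (70/2.1).
64 years is 1.92 doublings; 2^1.92 ≈ 3.8×.

about 3.8 times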